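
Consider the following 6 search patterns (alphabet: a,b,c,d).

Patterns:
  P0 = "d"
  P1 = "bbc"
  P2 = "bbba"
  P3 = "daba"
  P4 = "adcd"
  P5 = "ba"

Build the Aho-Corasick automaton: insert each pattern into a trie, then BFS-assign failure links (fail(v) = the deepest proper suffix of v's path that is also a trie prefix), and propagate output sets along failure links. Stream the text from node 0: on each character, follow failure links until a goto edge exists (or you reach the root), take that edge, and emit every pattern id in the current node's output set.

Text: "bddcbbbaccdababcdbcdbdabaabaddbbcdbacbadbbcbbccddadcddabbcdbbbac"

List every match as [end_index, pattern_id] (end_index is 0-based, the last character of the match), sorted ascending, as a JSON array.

Build automaton:
Trie (insert patterns):
  0='ε' goto a→10 b→2 d→1
  1='d' goto a→7  [P0 ends]
  2='b' goto a→14 b→3
  3='bb' goto b→5 c→4
  4='bbc' goto ·  [P1 ends]
  5='bbb' goto a→6
  6='bbba' goto ·  [P2 ends]
  7='da' goto b→8
  8='dab' goto a→9
  9='daba' goto ·  [P3 ends]
  10='a' goto d→11
  11='ad' goto c→12
  12='adc' goto d→13
  13='adcd' goto ·  [P4 ends]
  14='ba' goto ·  [P5 ends]

Failure links (BFS by depth):
  fail(1) 'd': from fail(0)=0 chase 'd': 0 ⇒ 0;  out={0}∪out(0)={0}
  fail(2) 'b': from fail(0)=0 chase 'b': 0 ⇒ 0;  out=∅∪out(0)=∅
  fail(10) 'a': from fail(0)=0 chase 'a': 0 ⇒ 0;  out=∅∪out(0)=∅
  fail(3) 'bb': from fail(2)=0 chase 'b': 0 ⇒ 2;  out=∅∪out(2)=∅
  fail(7) 'da': from fail(1)=0 chase 'a': 0 ⇒ 10;  out=∅∪out(10)=∅
  fail(11) 'ad': from fail(10)=0 chase 'd': 0 ⇒ 1;  out=∅∪out(1)={0}
  fail(14) 'ba': from fail(2)=0 chase 'a': 0 ⇒ 10;  out={5}∪out(10)={5}
  fail(4) 'bbc': from fail(3)=2 chase 'c': 2→0 ⇒ 0;  out={1}∪out(0)={1}
  fail(5) 'bbb': from fail(3)=2 chase 'b': 2 ⇒ 3;  out=∅∪out(3)=∅
  fail(8) 'dab': from fail(7)=10 chase 'b': 10→0 ⇒ 2;  out=∅∪out(2)=∅
  fail(12) 'adc': from fail(11)=1 chase 'c': 1→0 ⇒ 0;  out=∅∪out(0)=∅
  fail(6) 'bbba': from fail(5)=3 chase 'a': 3→2 ⇒ 14;  out={2}∪out(14)={2,5}
  fail(9) 'daba': from fail(8)=2 chase 'a': 2 ⇒ 14;  out={3}∪out(14)={3,5}
  fail(13) 'adcd': from fail(12)=0 chase 'd': 0 ⇒ 1;  out={4}∪out(1)={0,4}

Run:
[0] read 'b'  n0⇒n2
[1] read 'd'  n2⇒n1 ·f  → match P0@[1:1]
[2] read 'd'  n1⇒n1 ·f  → match P0@[2:2]
[3] read 'c'  n1⇒n0 ·f
[4] read 'b'  n0⇒n2
[5] read 'b'  n2⇒n3
[6] read 'b'  n3⇒n5
[7] read 'a'  n5⇒n6  → match P2@[4:7],P5@[6:7]
[8] read 'c'  n6⇒n0 ·f
[9] read 'c'  n0⇒n0
[10] read 'd'  n0⇒n1  → match P0@[10:10]
[11] read 'a'  n1⇒n7
[12] read 'b'  n7⇒n8
[13] read 'a'  n8⇒n9  → match P3@[10:13],P5@[12:13]
[14] read 'b'  n9⇒n2 ·f
[15] read 'c'  n2⇒n0 ·f
[16] read 'd'  n0⇒n1  → match P0@[16:16]
[17] read 'b'  n1⇒n2 ·f
[18] read 'c'  n2⇒n0 ·f
[19] read 'd'  n0⇒n1  → match P0@[19:19]
[20] read 'b'  n1⇒n2 ·f
[21] read 'd'  n2⇒n1 ·f  → match P0@[21:21]
[22] read 'a'  n1⇒n7
[23] read 'b'  n7⇒n8
[24] read 'a'  n8⇒n9  → match P3@[21:24],P5@[23:24]
[25] read 'a'  n9⇒n10 ·f
[26] read 'b'  n10⇒n2 ·f
[27] read 'a'  n2⇒n14  → match P5@[26:27]
[28] read 'd'  n14⇒n11 ·f  → match P0@[28:28]
[29] read 'd'  n11⇒n1 ·f  → match P0@[29:29]
[30] read 'b'  n1⇒n2 ·f
[31] read 'b'  n2⇒n3
[32] read 'c'  n3⇒n4  → match P1@[30:32]
[33] read 'd'  n4⇒n1 ·f  → match P0@[33:33]
[34] read 'b'  n1⇒n2 ·f
[35] read 'a'  n2⇒n14  → match P5@[34:35]
[36] read 'c'  n14⇒n0 ·f
[37] read 'b'  n0⇒n2
[38] read 'a'  n2⇒n14  → match P5@[37:38]
[39] read 'd'  n14⇒n11 ·f  → match P0@[39:39]
[40] read 'b'  n11⇒n2 ·f
[41] read 'b'  n2⇒n3
[42] read 'c'  n3⇒n4  → match P1@[40:42]
[43] read 'b'  n4⇒n2 ·f
[44] read 'b'  n2⇒n3
[45] read 'c'  n3⇒n4  → match P1@[43:45]
[46] read 'c'  n4⇒n0 ·f
[47] read 'd'  n0⇒n1  → match P0@[47:47]
[48] read 'd'  n1⇒n1 ·f  → match P0@[48:48]
[49] read 'a'  n1⇒n7
[50] read 'd'  n7⇒n11 ·f  → match P0@[50:50]
[51] read 'c'  n11⇒n12
[52] read 'd'  n12⇒n13  → match P0@[52:52],P4@[49:52]
[53] read 'd'  n13⇒n1 ·f  → match P0@[53:53]
[54] read 'a'  n1⇒n7
[55] read 'b'  n7⇒n8
[56] read 'b'  n8⇒n3 ·f
[57] read 'c'  n3⇒n4  → match P1@[55:57]
[58] read 'd'  n4⇒n1 ·f  → match P0@[58:58]
[59] read 'b'  n1⇒n2 ·f
[60] read 'b'  n2⇒n3
[61] read 'b'  n3⇒n5
[62] read 'a'  n5⇒n6  → match P2@[59:62],P5@[61:62]
[63] read 'c'  n6⇒n0 ·f

All matches (sorted): [[1,0],[2,0],[7,2],[7,5],[10,0],[13,3],[13,5],[16,0],[19,0],[21,0],[24,3],[24,5],[27,5],[28,0],[29,0],[32,1],[33,0],[35,5],[38,5],[39,0],[42,1],[45,1],[47,0],[48,0],[50,0],[52,0],[52,4],[53,0],[57,1],[58,0],[62,2],[62,5]]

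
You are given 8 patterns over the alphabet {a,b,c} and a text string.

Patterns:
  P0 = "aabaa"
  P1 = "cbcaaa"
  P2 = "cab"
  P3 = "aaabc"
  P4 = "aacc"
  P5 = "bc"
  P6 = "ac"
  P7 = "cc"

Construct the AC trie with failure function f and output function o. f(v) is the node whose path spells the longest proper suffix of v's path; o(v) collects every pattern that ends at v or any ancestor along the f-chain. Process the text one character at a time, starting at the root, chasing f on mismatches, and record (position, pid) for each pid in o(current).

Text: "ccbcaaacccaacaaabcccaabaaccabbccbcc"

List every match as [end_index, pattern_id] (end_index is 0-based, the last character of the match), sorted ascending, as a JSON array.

Build:
Trie (insert patterns):
  n0 'ε': a→1 b→19 c→6
  n1 'a': a→2 c→21
  n2 'aa': a→14 b→3 c→17
  n3 'aab': a→4
  n4 'aaba': a→5
  n5 'aabaa': ·  [P0 ends]
  n6 'c': a→12 b→7 c→22
  n7 'cb': c→8
  n8 'cbc': a→9
  n9 'cbca': a→10
  n10 'cbcaa': a→11
  n11 'cbcaaa': ·  [P1 ends]
  n12 'ca': b→13
  n13 'cab': ·  [P2 ends]
  n14 'aaa': b→15
  n15 'aaab': c→16
  n16 'aaabc': ·  [P3 ends]
  n17 'aac': c→18
  n18 'aacc': ·  [P4 ends]
  n19 'b': c→20
  n20 'bc': ·  [P5 ends]
  n21 'ac': ·  [P6 ends]
  n22 'cc': ·  [P7 ends]

BFS fail/out derivation:
  fail(1) 'a': from fail(0)=0 chase 'a': 0 ⇒ 0;  out=∅∪out(0)=∅
  fail(6) 'c': from fail(0)=0 chase 'c': 0 ⇒ 0;  out=∅∪out(0)=∅
  fail(19) 'b': from fail(0)=0 chase 'b': 0 ⇒ 0;  out=∅∪out(0)=∅
  fail(2) 'aa': from fail(1)=0 chase 'a': 0 ⇒ 1;  out=∅∪out(1)=∅
  fail(7) 'cb': from fail(6)=0 chase 'b': 0 ⇒ 19;  out=∅∪out(19)=∅
  fail(12) 'ca': from fail(6)=0 chase 'a': 0 ⇒ 1;  out=∅∪out(1)=∅
  fail(20) 'bc': from fail(19)=0 chase 'c': 0 ⇒ 6;  out={5}∪out(6)={5}
  fail(21) 'ac': from fail(1)=0 chase 'c': 0 ⇒ 6;  out={6}∪out(6)={6}
  fail(22) 'cc': from fail(6)=0 chase 'c': 0 ⇒ 6;  out={7}∪out(6)={7}
  fail(3) 'aab': from fail(2)=1 chase 'b': 1→0 ⇒ 19;  out=∅∪out(19)=∅
  fail(8) 'cbc': from fail(7)=19 chase 'c': 19 ⇒ 20;  out=∅∪out(20)={5}
  fail(13) 'cab': from fail(12)=1 chase 'b': 1→0 ⇒ 19;  out={2}∪out(19)={2}
  fail(14) 'aaa': from fail(2)=1 chase 'a': 1 ⇒ 2;  out=∅∪out(2)=∅
  fail(17) 'aac': from fail(2)=1 chase 'c': 1 ⇒ 21;  out=∅∪out(21)={6}
  fail(4) 'aaba': from fail(3)=19 chase 'a': 19→0 ⇒ 1;  out=∅∪out(1)=∅
  fail(9) 'cbca': from fail(8)=20 chase 'a': 20→6 ⇒ 12;  out=∅∪out(12)=∅
  fail(15) 'aaab': from fail(14)=2 chase 'b': 2 ⇒ 3;  out=∅∪out(3)=∅
  fail(18) 'aacc': from fail(17)=21 chase 'c': 21→6 ⇒ 22;  out={4}∪out(22)={4,7}
  fail(5) 'aabaa': from fail(4)=1 chase 'a': 1 ⇒ 2;  out={0}∪out(2)={0}
  fail(10) 'cbcaa': from fail(9)=12 chase 'a': 12→1 ⇒ 2;  out=∅∪out(2)=∅
  fail(16) 'aaabc': from fail(15)=3 chase 'c': 3→19 ⇒ 20;  out={3}∪out(20)={3,5}
  fail(11) 'cbcaaa': from fail(10)=2 chase 'a': 2 ⇒ 14;  out={1}∪out(14)={1}

Run:
pos 0 'c': at 6
pos 1 'c': at 22  ** P7@[0:1]
pos 2 'b': at 7 ·f
pos 3 'c': at 8  ** P5@[2:3]
pos 4 'a': at 9
pos 5 'a': at 10
pos 6 'a': at 11  ** P1@[1:6]
pos 7 'c': at 17 ·f  ** P6@[6:7]
pos 8 'c': at 18  ** P4@[5:8],P7@[7:8]
pos 9 'c': at 22 ·f  ** P7@[8:9]
pos 10 'a': at 12 ·f
pos 11 'a': at 2 ·f
pos 12 'c': at 17  ** P6@[11:12]
pos 13 'a': at 12 ·f
pos 14 'a': at 2 ·f
pos 15 'a': at 14
pos 16 'b': at 15
pos 17 'c': at 16  ** P3@[13:17],P5@[16:17]
pos 18 'c': at 22 ·f  ** P7@[17:18]
pos 19 'c': at 22 ·f  ** P7@[18:19]
pos 20 'a': at 12 ·f
pos 21 'a': at 2 ·f
pos 22 'b': at 3
pos 23 'a': at 4
pos 24 'a': at 5  ** P0@[20:24]
pos 25 'c': at 17 ·f  ** P6@[24:25]
pos 26 'c': at 18  ** P4@[23:26],P7@[25:26]
pos 27 'a': at 12 ·f
pos 28 'b': at 13  ** P2@[26:28]
pos 29 'b': at 19 ·f
pos 30 'c': at 20  ** P5@[29:30]
pos 31 'c': at 22 ·f  ** P7@[30:31]
pos 32 'b': at 7 ·f
pos 33 'c': at 8  ** P5@[32:33]
pos 34 'c': at 22 ·f  ** P7@[33:34]

Matches: [[1,7],[3,5],[6,1],[7,6],[8,4],[8,7],[9,7],[12,6],[17,3],[17,5],[18,7],[19,7],[24,0],[25,6],[26,4],[26,7],[28,2],[30,5],[31,7],[33,5],[34,7]]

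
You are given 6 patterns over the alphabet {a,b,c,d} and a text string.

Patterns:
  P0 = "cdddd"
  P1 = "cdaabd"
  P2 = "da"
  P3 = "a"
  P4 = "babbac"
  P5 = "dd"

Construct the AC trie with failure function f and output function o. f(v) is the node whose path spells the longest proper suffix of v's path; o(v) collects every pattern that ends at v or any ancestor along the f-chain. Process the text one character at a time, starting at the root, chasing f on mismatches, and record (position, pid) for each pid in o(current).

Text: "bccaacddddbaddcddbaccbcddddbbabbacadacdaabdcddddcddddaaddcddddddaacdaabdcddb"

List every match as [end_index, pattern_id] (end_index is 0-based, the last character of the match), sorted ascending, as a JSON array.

Build automaton:
Trie (insert patterns):
  0='ε' goto a→12 b→13 c→1 d→10
  1='c' goto d→2
  2='cd' goto a→6 d→3
  3='cdd' goto d→4
  4='cddd' goto d→5
  5='cdddd' goto ·  [P0 ends]
  6='cda' goto a→7
  7='cdaa' goto b→8
  8='cdaab' goto d→9
  9='cdaabd' goto ·  [P1 ends]
  10='d' goto a→11 d→19
  11='da' goto ·  [P2 ends]
  12='a' goto ·  [P3 ends]
  13='b' goto a→14
  14='ba' goto b→15
  15='bab' goto b→16
  16='babb' goto a→17
  17='babba' goto c→18
  18='babbac' goto ·  [P4 ends]
  19='dd' goto ·  [P5 ends]

Failure links (BFS by depth):
  n1('c'): parent n0 fail=0; on 'c' 0 → fail=0;  out ∅∪∅=∅
  n10('d'): parent n0 fail=0; on 'd' 0 → fail=0;  out ∅∪∅=∅
  n12('a'): parent n0 fail=0; on 'a' 0 → fail=0;  out {3}∪∅={3}
  n13('b'): parent n0 fail=0; on 'b' 0 → fail=0;  out ∅∪∅=∅
  n2('cd'): parent n1 fail=0; on 'd' 0 → fail=10;  out ∅∪∅=∅
  n11('da'): parent n10 fail=0; on 'a' 0 → fail=12;  out {2}∪{3}={2,3}
  n14('ba'): parent n13 fail=0; on 'a' 0 → fail=12;  out ∅∪{3}={3}
  n19('dd'): parent n10 fail=0; on 'd' 0 → fail=10;  out {5}∪∅={5}
  n3('cdd'): parent n2 fail=10; on 'd' 10 → fail=19;  out ∅∪{5}={5}
  n6('cda'): parent n2 fail=10; on 'a' 10 → fail=11;  out ∅∪{2,3}={2,3}
  n15('bab'): parent n14 fail=12; on 'b' 12→0 → fail=13;  out ∅∪∅=∅
  n4('cddd'): parent n3 fail=19; on 'd' 19→10 → fail=19;  out ∅∪{5}={5}
  n7('cdaa'): parent n6 fail=11; on 'a' 11→12→0 → fail=12;  out ∅∪{3}={3}
  n16('babb'): parent n15 fail=13; on 'b' 13→0 → fail=13;  out ∅∪∅=∅
  n5('cdddd'): parent n4 fail=19; on 'd' 19→10 → fail=19;  out {0}∪{5}={0,5}
  n8('cdaab'): parent n7 fail=12; on 'b' 12→0 → fail=13;  out ∅∪∅=∅
  n17('babba'): parent n16 fail=13; on 'a' 13 → fail=14;  out ∅∪{3}={3}
  n9('cdaabd'): parent n8 fail=13; on 'd' 13→0 → fail=10;  out {1}∪∅={1}
  n18('babbac'): parent n17 fail=14; on 'c' 14→12→0 → fail=1;  out {4}∪∅={4}

Scan:
pos 0 'b': at 13
pos 1 'c': at 1 (fail-walked)
pos 2 'c': at 1 (fail-walked)
pos 3 'a': at 12 (fail-walked)  → match P3@[3:3]
pos 4 'a': at 12 (fail-walked)  → match P3@[4:4]
pos 5 'c': at 1 (fail-walked)
pos 6 'd': at 2
pos 7 'd': at 3  → match P5@[6:7]
pos 8 'd': at 4  → match P5@[7:8]
pos 9 'd': at 5  → match P0@[5:9],P5@[8:9]
pos 10 'b': at 13 (fail-walked)
pos 11 'a': at 14  → match P3@[11:11]
pos 12 'd': at 10 (fail-walked)
pos 13 'd': at 19  → match P5@[12:13]
pos 14 'c': at 1 (fail-walked)
pos 15 'd': at 2
pos 16 'd': at 3  → match P5@[15:16]
pos 17 'b': at 13 (fail-walked)
pos 18 'a': at 14  → match P3@[18:18]
pos 19 'c': at 1 (fail-walked)
pos 20 'c': at 1 (fail-walked)
pos 21 'b': at 13 (fail-walked)
pos 22 'c': at 1 (fail-walked)
pos 23 'd': at 2
pos 24 'd': at 3  → match P5@[23:24]
pos 25 'd': at 4  → match P5@[24:25]
pos 26 'd': at 5  → match P0@[22:26],P5@[25:26]
pos 27 'b': at 13 (fail-walked)
pos 28 'b': at 13 (fail-walked)
pos 29 'a': at 14  → match P3@[29:29]
pos 30 'b': at 15
pos 31 'b': at 16
pos 32 'a': at 17  → match P3@[32:32]
pos 33 'c': at 18  → match P4@[28:33]
pos 34 'a': at 12 (fail-walked)  → match P3@[34:34]
pos 35 'd': at 10 (fail-walked)
pos 36 'a': at 11  → match P2@[35:36],P3@[36:36]
pos 37 'c': at 1 (fail-walked)
pos 38 'd': at 2
pos 39 'a': at 6  → match P2@[38:39],P3@[39:39]
pos 40 'a': at 7  → match P3@[40:40]
pos 41 'b': at 8
pos 42 'd': at 9  → match P1@[37:42]
pos 43 'c': at 1 (fail-walked)
pos 44 'd': at 2
pos 45 'd': at 3  → match P5@[44:45]
pos 46 'd': at 4  → match P5@[45:46]
pos 47 'd': at 5  → match P0@[43:47],P5@[46:47]
pos 48 'c': at 1 (fail-walked)
pos 49 'd': at 2
pos 50 'd': at 3  → match P5@[49:50]
pos 51 'd': at 4  → match P5@[50:51]
pos 52 'd': at 5  → match P0@[48:52],P5@[51:52]
pos 53 'a': at 11 (fail-walked)  → match P2@[52:53],P3@[53:53]
pos 54 'a': at 12 (fail-walked)  → match P3@[54:54]
pos 55 'd': at 10 (fail-walked)
pos 56 'd': at 19  → match P5@[55:56]
pos 57 'c': at 1 (fail-walked)
pos 58 'd': at 2
pos 59 'd': at 3  → match P5@[58:59]
pos 60 'd': at 4  → match P5@[59:60]
pos 61 'd': at 5  → match P0@[57:61],P5@[60:61]
pos 62 'd': at 19 (fail-walked)  → match P5@[61:62]
pos 63 'd': at 19 (fail-walked)  → match P5@[62:63]
pos 64 'a': at 11 (fail-walked)  → match P2@[63:64],P3@[64:64]
pos 65 'a': at 12 (fail-walked)  → match P3@[65:65]
pos 66 'c': at 1 (fail-walked)
pos 67 'd': at 2
pos 68 'a': at 6  → match P2@[67:68],P3@[68:68]
pos 69 'a': at 7  → match P3@[69:69]
pos 70 'b': at 8
pos 71 'd': at 9  → match P1@[66:71]
pos 72 'c': at 1 (fail-walked)
pos 73 'd': at 2
pos 74 'd': at 3  → match P5@[73:74]
pos 75 'b': at 13 (fail-walked)

All matches (sorted): [[3,3],[4,3],[7,5],[8,5],[9,0],[9,5],[11,3],[13,5],[16,5],[18,3],[24,5],[25,5],[26,0],[26,5],[29,3],[32,3],[33,4],[34,3],[36,2],[36,3],[39,2],[39,3],[40,3],[42,1],[45,5],[46,5],[47,0],[47,5],[50,5],[51,5],[52,0],[52,5],[53,2],[53,3],[54,3],[56,5],[59,5],[60,5],[61,0],[61,5],[62,5],[63,5],[64,2],[64,3],[65,3],[68,2],[68,3],[69,3],[71,1],[74,5]]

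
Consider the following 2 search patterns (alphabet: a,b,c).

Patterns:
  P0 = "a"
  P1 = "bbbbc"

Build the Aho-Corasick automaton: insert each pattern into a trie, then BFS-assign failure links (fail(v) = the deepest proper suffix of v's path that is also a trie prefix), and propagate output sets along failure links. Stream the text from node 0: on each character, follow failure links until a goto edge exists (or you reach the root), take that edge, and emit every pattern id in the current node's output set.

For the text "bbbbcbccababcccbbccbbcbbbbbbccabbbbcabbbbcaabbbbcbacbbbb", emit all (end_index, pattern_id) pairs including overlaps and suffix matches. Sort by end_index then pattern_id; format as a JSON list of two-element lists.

Construct AC machine:
Trie nodes:
  n0 'ε': a→1 b→2
  n1 'a': ·  [P0 ends]
  n2 'b': b→3
  n3 'bb': b→4
  n4 'bbb': b→5
  n5 'bbbb': c→6
  n6 'bbbbc': ·  [P1 ends]

BFS fail/out derivation:
  n1('a'): parent n0 fail=0; on 'a' 0 → fail=0;  out {0}∪∅={0}
  n2('b'): parent n0 fail=0; on 'b' 0 → fail=0;  out ∅∪∅=∅
  n3('bb'): parent n2 fail=0; on 'b' 0 → fail=2;  out ∅∪∅=∅
  n4('bbb'): parent n3 fail=2; on 'b' 2 → fail=3;  out ∅∪∅=∅
  n5('bbbb'): parent n4 fail=3; on 'b' 3 → fail=4;  out ∅∪∅=∅
  n6('bbbbc'): parent n5 fail=4; on 'c' 4→3→2→0 → fail=0;  out {1}∪∅={1}

Run:
pos 0 'b': at 2
pos 1 'b': at 3
pos 2 'b': at 4
pos 3 'b': at 5
pos 4 'c': at 6  ** P1@[0:4]
pos 5 'b': at 2 (fail-walked)
pos 6 'c': at 0 (fail-walked)
pos 7 'c': at 0
pos 8 'a': at 1  ** P0@[8:8]
pos 9 'b': at 2 (fail-walked)
pos 10 'a': at 1 (fail-walked)  ** P0@[10:10]
pos 11 'b': at 2 (fail-walked)
pos 12 'c': at 0 (fail-walked)
pos 13 'c': at 0
pos 14 'c': at 0
pos 15 'b': at 2
pos 16 'b': at 3
pos 17 'c': at 0 (fail-walked)
pos 18 'c': at 0
pos 19 'b': at 2
pos 20 'b': at 3
pos 21 'c': at 0 (fail-walked)
pos 22 'b': at 2
pos 23 'b': at 3
pos 24 'b': at 4
pos 25 'b': at 5
pos 26 'b': at 5 (fail-walked)
pos 27 'b': at 5 (fail-walked)
pos 28 'c': at 6  ** P1@[24:28]
pos 29 'c': at 0 (fail-walked)
pos 30 'a': at 1  ** P0@[30:30]
pos 31 'b': at 2 (fail-walked)
pos 32 'b': at 3
pos 33 'b': at 4
pos 34 'b': at 5
pos 35 'c': at 6  ** P1@[31:35]
pos 36 'a': at 1 (fail-walked)  ** P0@[36:36]
pos 37 'b': at 2 (fail-walked)
pos 38 'b': at 3
pos 39 'b': at 4
pos 40 'b': at 5
pos 41 'c': at 6  ** P1@[37:41]
pos 42 'a': at 1 (fail-walked)  ** P0@[42:42]
pos 43 'a': at 1 (fail-walked)  ** P0@[43:43]
pos 44 'b': at 2 (fail-walked)
pos 45 'b': at 3
pos 46 'b': at 4
pos 47 'b': at 5
pos 48 'c': at 6  ** P1@[44:48]
pos 49 'b': at 2 (fail-walked)
pos 50 'a': at 1 (fail-walked)  ** P0@[50:50]
pos 51 'c': at 0 (fail-walked)
pos 52 'b': at 2
pos 53 'b': at 3
pos 54 'b': at 4
pos 55 'b': at 5

Result: [[4,1],[8,0],[10,0],[28,1],[30,0],[35,1],[36,0],[41,1],[42,0],[43,0],[48,1],[50,0]]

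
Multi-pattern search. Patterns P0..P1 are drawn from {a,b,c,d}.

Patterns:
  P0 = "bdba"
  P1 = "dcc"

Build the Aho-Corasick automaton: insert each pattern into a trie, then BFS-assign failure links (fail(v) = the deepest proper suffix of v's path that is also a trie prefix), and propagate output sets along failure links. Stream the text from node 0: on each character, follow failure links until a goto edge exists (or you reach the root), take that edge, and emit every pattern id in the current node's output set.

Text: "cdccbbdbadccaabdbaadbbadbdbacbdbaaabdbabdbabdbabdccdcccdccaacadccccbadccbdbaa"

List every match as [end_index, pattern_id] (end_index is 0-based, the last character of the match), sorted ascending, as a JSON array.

Construct AC machine:
Trie (insert patterns):
  0='ε' goto b→1 d→5
  1='b' goto d→2
  2='bd' goto b→3
  3='bdb' goto a→4
  4='bdba' goto ·  ←P0
  5='d' goto c→6
  6='dc' goto c→7
  7='dcc' goto ·  ←P1

Failure links (BFS by depth):
  fail(1) 'b': from fail(0)=0 chase 'b': 0 ⇒ 0;  out=∅∪out(0)=∅
  fail(5) 'd': from fail(0)=0 chase 'd': 0 ⇒ 0;  out=∅∪out(0)=∅
  fail(2) 'bd': from fail(1)=0 chase 'd': 0 ⇒ 5;  out=∅∪out(5)=∅
  fail(6) 'dc': from fail(5)=0 chase 'c': 0 ⇒ 0;  out=∅∪out(0)=∅
  fail(3) 'bdb': from fail(2)=5 chase 'b': 5→0 ⇒ 1;  out=∅∪out(1)=∅
  fail(7) 'dcc': from fail(6)=0 chase 'c': 0 ⇒ 0;  out={1}∪out(0)={1}
  fail(4) 'bdba': from fail(3)=1 chase 'a': 1→0 ⇒ 0;  out={0}∪out(0)={0}

Text stream:
pos 0 'c': at 0
pos 1 'd': at 5
pos 2 'c': at 6
pos 3 'c': at 7  → match P1@[1:3]
pos 4 'b': at 1 (fail-walked)
pos 5 'b': at 1 (fail-walked)
pos 6 'd': at 2
pos 7 'b': at 3
pos 8 'a': at 4  → match P0@[5:8]
pos 9 'd': at 5 (fail-walked)
pos 10 'c': at 6
pos 11 'c': at 7  → match P1@[9:11]
pos 12 'a': at 0 (fail-walked)
pos 13 'a': at 0
pos 14 'b': at 1
pos 15 'd': at 2
pos 16 'b': at 3
pos 17 'a': at 4  → match P0@[14:17]
pos 18 'a': at 0 (fail-walked)
pos 19 'd': at 5
pos 20 'b': at 1 (fail-walked)
pos 21 'b': at 1 (fail-walked)
pos 22 'a': at 0 (fail-walked)
pos 23 'd': at 5
pos 24 'b': at 1 (fail-walked)
pos 25 'd': at 2
pos 26 'b': at 3
pos 27 'a': at 4  → match P0@[24:27]
pos 28 'c': at 0 (fail-walked)
pos 29 'b': at 1
pos 30 'd': at 2
pos 31 'b': at 3
pos 32 'a': at 4  → match P0@[29:32]
pos 33 'a': at 0 (fail-walked)
pos 34 'a': at 0
pos 35 'b': at 1
pos 36 'd': at 2
pos 37 'b': at 3
pos 38 'a': at 4  → match P0@[35:38]
pos 39 'b': at 1 (fail-walked)
pos 40 'd': at 2
pos 41 'b': at 3
pos 42 'a': at 4  → match P0@[39:42]
pos 43 'b': at 1 (fail-walked)
pos 44 'd': at 2
pos 45 'b': at 3
pos 46 'a': at 4  → match P0@[43:46]
pos 47 'b': at 1 (fail-walked)
pos 48 'd': at 2
pos 49 'c': at 6 (fail-walked)
pos 50 'c': at 7  → match P1@[48:50]
pos 51 'd': at 5 (fail-walked)
pos 52 'c': at 6
pos 53 'c': at 7  → match P1@[51:53]
pos 54 'c': at 0 (fail-walked)
pos 55 'd': at 5
pos 56 'c': at 6
pos 57 'c': at 7  → match P1@[55:57]
pos 58 'a': at 0 (fail-walked)
pos 59 'a': at 0
pos 60 'c': at 0
pos 61 'a': at 0
pos 62 'd': at 5
pos 63 'c': at 6
pos 64 'c': at 7  → match P1@[62:64]
pos 65 'c': at 0 (fail-walked)
pos 66 'c': at 0
pos 67 'b': at 1
pos 68 'a': at 0 (fail-walked)
pos 69 'd': at 5
pos 70 'c': at 6
pos 71 'c': at 7  → match P1@[69:71]
pos 72 'b': at 1 (fail-walked)
pos 73 'd': at 2
pos 74 'b': at 3
pos 75 'a': at 4  → match P0@[72:75]
pos 76 'a': at 0 (fail-walked)

Result: [[3,1],[8,0],[11,1],[17,0],[27,0],[32,0],[38,0],[42,0],[46,0],[50,1],[53,1],[57,1],[64,1],[71,1],[75,0]]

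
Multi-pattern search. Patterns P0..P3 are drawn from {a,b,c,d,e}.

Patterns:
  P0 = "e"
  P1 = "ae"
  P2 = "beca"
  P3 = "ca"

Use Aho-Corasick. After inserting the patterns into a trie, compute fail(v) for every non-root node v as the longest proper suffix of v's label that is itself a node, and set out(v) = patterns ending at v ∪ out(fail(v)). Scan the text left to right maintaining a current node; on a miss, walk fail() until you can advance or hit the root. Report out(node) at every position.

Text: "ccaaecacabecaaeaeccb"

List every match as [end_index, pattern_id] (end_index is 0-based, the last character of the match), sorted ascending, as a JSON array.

Build:
Trie (insert patterns):
  n0 'ε': a→2 b→4 c→8 e→1
  n1 'e': ·  [P0 ends]
  n2 'a': e→3
  n3 'ae': ·  [P1 ends]
  n4 'b': e→5
  n5 'be': c→6
  n6 'bec': a→7
  n7 'beca': ·  [P2 ends]
  n8 'c': a→9
  n9 'ca': ·  [P3 ends]

Failure links (BFS by depth):
  fail(1) 'e': from fail(0)=0 chase 'e': 0 ⇒ 0;  out={0}∪out(0)={0}
  fail(2) 'a': from fail(0)=0 chase 'a': 0 ⇒ 0;  out=∅∪out(0)=∅
  fail(4) 'b': from fail(0)=0 chase 'b': 0 ⇒ 0;  out=∅∪out(0)=∅
  fail(8) 'c': from fail(0)=0 chase 'c': 0 ⇒ 0;  out=∅∪out(0)=∅
  fail(3) 'ae': from fail(2)=0 chase 'e': 0 ⇒ 1;  out={1}∪out(1)={0,1}
  fail(5) 'be': from fail(4)=0 chase 'e': 0 ⇒ 1;  out=∅∪out(1)={0}
  fail(9) 'ca': from fail(8)=0 chase 'a': 0 ⇒ 2;  out={3}∪out(2)={3}
  fail(6) 'bec': from fail(5)=1 chase 'c': 1→0 ⇒ 8;  out=∅∪out(8)=∅
  fail(7) 'beca': from fail(6)=8 chase 'a': 8 ⇒ 9;  out={2}∪out(9)={2,3}

Text stream:
[0] read 'c'  n0⇒n8
[1] read 'c'  n8⇒n8 (via fail)
[2] read 'a'  n8⇒n9  emit P3@[1:2]
[3] read 'a'  n9⇒n2 (via fail)
[4] read 'e'  n2⇒n3  emit P0@[4:4],P1@[3:4]
[5] read 'c'  n3⇒n8 (via fail)
[6] read 'a'  n8⇒n9  emit P3@[5:6]
[7] read 'c'  n9⇒n8 (via fail)
[8] read 'a'  n8⇒n9  emit P3@[7:8]
[9] read 'b'  n9⇒n4 (via fail)
[10] read 'e'  n4⇒n5  emit P0@[10:10]
[11] read 'c'  n5⇒n6
[12] read 'a'  n6⇒n7  emit P2@[9:12],P3@[11:12]
[13] read 'a'  n7⇒n2 (via fail)
[14] read 'e'  n2⇒n3  emit P0@[14:14],P1@[13:14]
[15] read 'a'  n3⇒n2 (via fail)
[16] read 'e'  n2⇒n3  emit P0@[16:16],P1@[15:16]
[17] read 'c'  n3⇒n8 (via fail)
[18] read 'c'  n8⇒n8 (via fail)
[19] read 'b'  n8⇒n4 (via fail)

All matches (sorted): [[2,3],[4,0],[4,1],[6,3],[8,3],[10,0],[12,2],[12,3],[14,0],[14,1],[16,0],[16,1]]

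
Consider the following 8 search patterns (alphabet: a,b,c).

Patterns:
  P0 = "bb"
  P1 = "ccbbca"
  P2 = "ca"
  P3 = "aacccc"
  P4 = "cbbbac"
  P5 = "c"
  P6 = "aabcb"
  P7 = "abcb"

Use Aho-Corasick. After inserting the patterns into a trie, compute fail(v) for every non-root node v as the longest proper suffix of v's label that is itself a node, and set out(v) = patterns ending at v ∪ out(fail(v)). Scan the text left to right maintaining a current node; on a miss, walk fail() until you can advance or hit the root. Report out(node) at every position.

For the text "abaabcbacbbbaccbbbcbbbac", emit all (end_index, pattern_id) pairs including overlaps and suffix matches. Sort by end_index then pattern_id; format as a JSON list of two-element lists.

Construct AC machine:
Trie (insert patterns):
  0='ε' goto a→10 b→1 c→3
  1='b' goto b→2
  2='bb' goto ·  [P0 ends]
  3='c' goto a→9 b→16 c→4  [P5 ends]
  4='cc' goto b→5
  5='ccb' goto b→6
  6='ccbb' goto c→7
  7='ccbbc' goto a→8
  8='ccbbca' goto ·  [P1 ends]
  9='ca' goto ·  [P2 ends]
  10='a' goto a→11 b→24
  11='aa' goto b→21 c→12
  12='aac' goto c→13
  13='aacc' goto c→14
  14='aaccc' goto c→15
  15='aacccc' goto ·  [P3 ends]
  16='cb' goto b→17
  17='cbb' goto b→18
  18='cbbb' goto a→19
  19='cbbba' goto c→20
  20='cbbbac' goto ·  [P4 ends]
  21='aab' goto c→22
  22='aabc' goto b→23
  23='aabcb' goto ·  [P6 ends]
  24='ab' goto c→25
  25='abc' goto b→26
  26='abcb' goto ·  [P7 ends]

BFS fail/out derivation:
  fail(1) 'b': from fail(0)=0 chase 'b': 0 ⇒ 0;  out=∅∪out(0)=∅
  fail(3) 'c': from fail(0)=0 chase 'c': 0 ⇒ 0;  out={5}∪out(0)={5}
  fail(10) 'a': from fail(0)=0 chase 'a': 0 ⇒ 0;  out=∅∪out(0)=∅
  fail(2) 'bb': from fail(1)=0 chase 'b': 0 ⇒ 1;  out={0}∪out(1)={0}
  fail(4) 'cc': from fail(3)=0 chase 'c': 0 ⇒ 3;  out=∅∪out(3)={5}
  fail(9) 'ca': from fail(3)=0 chase 'a': 0 ⇒ 10;  out={2}∪out(10)={2}
  fail(11) 'aa': from fail(10)=0 chase 'a': 0 ⇒ 10;  out=∅∪out(10)=∅
  fail(16) 'cb': from fail(3)=0 chase 'b': 0 ⇒ 1;  out=∅∪out(1)=∅
  fail(24) 'ab': from fail(10)=0 chase 'b': 0 ⇒ 1;  out=∅∪out(1)=∅
  fail(5) 'ccb': from fail(4)=3 chase 'b': 3 ⇒ 16;  out=∅∪out(16)=∅
  fail(12) 'aac': from fail(11)=10 chase 'c': 10→0 ⇒ 3;  out=∅∪out(3)={5}
  fail(17) 'cbb': from fail(16)=1 chase 'b': 1 ⇒ 2;  out=∅∪out(2)={0}
  fail(21) 'aab': from fail(11)=10 chase 'b': 10 ⇒ 24;  out=∅∪out(24)=∅
  fail(25) 'abc': from fail(24)=1 chase 'c': 1→0 ⇒ 3;  out=∅∪out(3)={5}
  fail(6) 'ccbb': from fail(5)=16 chase 'b': 16 ⇒ 17;  out=∅∪out(17)={0}
  fail(13) 'aacc': from fail(12)=3 chase 'c': 3 ⇒ 4;  out=∅∪out(4)={5}
  fail(18) 'cbbb': from fail(17)=2 chase 'b': 2→1 ⇒ 2;  out=∅∪out(2)={0}
  fail(22) 'aabc': from fail(21)=24 chase 'c': 24 ⇒ 25;  out=∅∪out(25)={5}
  fail(26) 'abcb': from fail(25)=3 chase 'b': 3 ⇒ 16;  out={7}∪out(16)={7}
  fail(7) 'ccbbc': from fail(6)=17 chase 'c': 17→2→1→0 ⇒ 3;  out=∅∪out(3)={5}
  fail(14) 'aaccc': from fail(13)=4 chase 'c': 4→3 ⇒ 4;  out=∅∪out(4)={5}
  fail(19) 'cbbba': from fail(18)=2 chase 'a': 2→1→0 ⇒ 10;  out=∅∪out(10)=∅
  fail(23) 'aabcb': from fail(22)=25 chase 'b': 25 ⇒ 26;  out={6}∪out(26)={6,7}
  fail(8) 'ccbbca': from fail(7)=3 chase 'a': 3 ⇒ 9;  out={1}∪out(9)={1,2}
  fail(15) 'aacccc': from fail(14)=4 chase 'c': 4→3 ⇒ 4;  out={3}∪out(4)={3,5}
  fail(20) 'cbbbac': from fail(19)=10 chase 'c': 10→0 ⇒ 3;  out={4}∪out(3)={4,5}

Scan:
[0] read 'a'  n0⇒n10
[1] read 'b'  n10⇒n24
[2] read 'a'  n24⇒n10 ·f
[3] read 'a'  n10⇒n11
[4] read 'b'  n11⇒n21
[5] read 'c'  n21⇒n22  → match P5@[5:5]
[6] read 'b'  n22⇒n23  → match P6@[2:6],P7@[3:6]
[7] read 'a'  n23⇒n10 ·f
[8] read 'c'  n10⇒n3 ·f  → match P5@[8:8]
[9] read 'b'  n3⇒n16
[10] read 'b'  n16⇒n17  → match P0@[9:10]
[11] read 'b'  n17⇒n18  → match P0@[10:11]
[12] read 'a'  n18⇒n19
[13] read 'c'  n19⇒n20  → match P4@[8:13],P5@[13:13]
[14] read 'c'  n20⇒n4 ·f  → match P5@[14:14]
[15] read 'b'  n4⇒n5
[16] read 'b'  n5⇒n6  → match P0@[15:16]
[17] read 'b'  n6⇒n18 ·f  → match P0@[16:17]
[18] read 'c'  n18⇒n3 ·f  → match P5@[18:18]
[19] read 'b'  n3⇒n16
[20] read 'b'  n16⇒n17  → match P0@[19:20]
[21] read 'b'  n17⇒n18  → match P0@[20:21]
[22] read 'a'  n18⇒n19
[23] read 'c'  n19⇒n20  → match P4@[18:23],P5@[23:23]

All matches (sorted): [[5,5],[6,6],[6,7],[8,5],[10,0],[11,0],[13,4],[13,5],[14,5],[16,0],[17,0],[18,5],[20,0],[21,0],[23,4],[23,5]]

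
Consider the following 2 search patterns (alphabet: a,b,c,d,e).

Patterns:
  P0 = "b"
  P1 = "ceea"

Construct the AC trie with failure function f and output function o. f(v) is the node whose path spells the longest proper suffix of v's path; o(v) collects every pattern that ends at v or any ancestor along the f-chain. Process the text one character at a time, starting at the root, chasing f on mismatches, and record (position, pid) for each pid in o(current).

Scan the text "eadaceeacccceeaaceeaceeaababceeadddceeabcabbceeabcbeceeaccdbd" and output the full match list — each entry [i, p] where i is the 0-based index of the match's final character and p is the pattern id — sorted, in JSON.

Construct AC machine:
Trie (insert patterns):
  0='ε' goto b→1 c→2
  1='b' goto ·  [P0 ends]
  2='c' goto e→3
  3='ce' goto e→4
  4='cee' goto a→5
  5='ceea' goto ·  [P1 ends]

Failure links (BFS by depth):
  fail(1) 'b': from fail(0)=0 chase 'b': 0 ⇒ 0;  out={0}∪out(0)={0}
  fail(2) 'c': from fail(0)=0 chase 'c': 0 ⇒ 0;  out=∅∪out(0)=∅
  fail(3) 'ce': from fail(2)=0 chase 'e': 0 ⇒ 0;  out=∅∪out(0)=∅
  fail(4) 'cee': from fail(3)=0 chase 'e': 0 ⇒ 0;  out=∅∪out(0)=∅
  fail(5) 'ceea': from fail(4)=0 chase 'a': 0 ⇒ 0;  out={1}∪out(0)={1}

Scan:
pos 0 'e': at 0
pos 1 'a': at 0
pos 2 'd': at 0
pos 3 'a': at 0
pos 4 'c': at 2
pos 5 'e': at 3
pos 6 'e': at 4
pos 7 'a': at 5  emit P1@[4:7]
pos 8 'c': at 2 (via fail)
pos 9 'c': at 2 (via fail)
pos 10 'c': at 2 (via fail)
pos 11 'c': at 2 (via fail)
pos 12 'e': at 3
pos 13 'e': at 4
pos 14 'a': at 5  emit P1@[11:14]
pos 15 'a': at 0 (via fail)
pos 16 'c': at 2
pos 17 'e': at 3
pos 18 'e': at 4
pos 19 'a': at 5  emit P1@[16:19]
pos 20 'c': at 2 (via fail)
pos 21 'e': at 3
pos 22 'e': at 4
pos 23 'a': at 5  emit P1@[20:23]
pos 24 'a': at 0 (via fail)
pos 25 'b': at 1  emit P0@[25:25]
pos 26 'a': at 0 (via fail)
pos 27 'b': at 1  emit P0@[27:27]
pos 28 'c': at 2 (via fail)
pos 29 'e': at 3
pos 30 'e': at 4
pos 31 'a': at 5  emit P1@[28:31]
pos 32 'd': at 0 (via fail)
pos 33 'd': at 0
pos 34 'd': at 0
pos 35 'c': at 2
pos 36 'e': at 3
pos 37 'e': at 4
pos 38 'a': at 5  emit P1@[35:38]
pos 39 'b': at 1 (via fail)  emit P0@[39:39]
pos 40 'c': at 2 (via fail)
pos 41 'a': at 0 (via fail)
pos 42 'b': at 1  emit P0@[42:42]
pos 43 'b': at 1 (via fail)  emit P0@[43:43]
pos 44 'c': at 2 (via fail)
pos 45 'e': at 3
pos 46 'e': at 4
pos 47 'a': at 5  emit P1@[44:47]
pos 48 'b': at 1 (via fail)  emit P0@[48:48]
pos 49 'c': at 2 (via fail)
pos 50 'b': at 1 (via fail)  emit P0@[50:50]
pos 51 'e': at 0 (via fail)
pos 52 'c': at 2
pos 53 'e': at 3
pos 54 'e': at 4
pos 55 'a': at 5  emit P1@[52:55]
pos 56 'c': at 2 (via fail)
pos 57 'c': at 2 (via fail)
pos 58 'd': at 0 (via fail)
pos 59 'b': at 1  emit P0@[59:59]
pos 60 'd': at 0 (via fail)

All matches (sorted): [[7,1],[14,1],[19,1],[23,1],[25,0],[27,0],[31,1],[38,1],[39,0],[42,0],[43,0],[47,1],[48,0],[50,0],[55,1],[59,0]]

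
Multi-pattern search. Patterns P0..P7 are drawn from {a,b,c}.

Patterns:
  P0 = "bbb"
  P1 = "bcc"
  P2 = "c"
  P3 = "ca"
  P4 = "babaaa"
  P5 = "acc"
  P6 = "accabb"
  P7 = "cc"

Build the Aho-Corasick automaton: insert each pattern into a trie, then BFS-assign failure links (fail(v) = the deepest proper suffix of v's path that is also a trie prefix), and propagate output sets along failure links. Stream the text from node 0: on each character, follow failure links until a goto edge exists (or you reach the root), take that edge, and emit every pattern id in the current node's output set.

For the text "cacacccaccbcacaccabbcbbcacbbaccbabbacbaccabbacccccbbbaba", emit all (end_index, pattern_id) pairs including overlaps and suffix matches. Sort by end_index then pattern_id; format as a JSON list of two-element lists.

Construct AC machine:
Trie nodes:
  0='ε' goto a→13 b→1 c→6
  1='b' goto a→8 b→2 c→4
  2='bb' goto b→3
  3='bbb' goto ·  ←P0
  4='bc' goto c→5
  5='bcc' goto ·  ←P1
  6='c' goto a→7 c→19  ←P2
  7='ca' goto ·  ←P3
  8='ba' goto b→9
  9='bab' goto a→10
  10='baba' goto a→11
  11='babaa' goto a→12
  12='babaaa' goto ·  ←P4
  13='a' goto c→14
  14='ac' goto c→15
  15='acc' goto a→16  ←P5
  16='acca' goto b→17
  17='accab' goto b→18
  18='accabb' goto ·  ←P6
  19='cc' goto ·  ←P7

BFS fail/out derivation:
  fail(1) 'b': from fail(0)=0 chase 'b': 0 ⇒ 0;  out=∅∪out(0)=∅
  fail(6) 'c': from fail(0)=0 chase 'c': 0 ⇒ 0;  out={2}∪out(0)={2}
  fail(13) 'a': from fail(0)=0 chase 'a': 0 ⇒ 0;  out=∅∪out(0)=∅
  fail(2) 'bb': from fail(1)=0 chase 'b': 0 ⇒ 1;  out=∅∪out(1)=∅
  fail(4) 'bc': from fail(1)=0 chase 'c': 0 ⇒ 6;  out=∅∪out(6)={2}
  fail(7) 'ca': from fail(6)=0 chase 'a': 0 ⇒ 13;  out={3}∪out(13)={3}
  fail(8) 'ba': from fail(1)=0 chase 'a': 0 ⇒ 13;  out=∅∪out(13)=∅
  fail(14) 'ac': from fail(13)=0 chase 'c': 0 ⇒ 6;  out=∅∪out(6)={2}
  fail(19) 'cc': from fail(6)=0 chase 'c': 0 ⇒ 6;  out={7}∪out(6)={2,7}
  fail(3) 'bbb': from fail(2)=1 chase 'b': 1 ⇒ 2;  out={0}∪out(2)={0}
  fail(5) 'bcc': from fail(4)=6 chase 'c': 6 ⇒ 19;  out={1}∪out(19)={1,2,7}
  fail(9) 'bab': from fail(8)=13 chase 'b': 13→0 ⇒ 1;  out=∅∪out(1)=∅
  fail(15) 'acc': from fail(14)=6 chase 'c': 6 ⇒ 19;  out={5}∪out(19)={2,5,7}
  fail(10) 'baba': from fail(9)=1 chase 'a': 1 ⇒ 8;  out=∅∪out(8)=∅
  fail(16) 'acca': from fail(15)=19 chase 'a': 19→6 ⇒ 7;  out=∅∪out(7)={3}
  fail(11) 'babaa': from fail(10)=8 chase 'a': 8→13→0 ⇒ 13;  out=∅∪out(13)=∅
  fail(17) 'accab': from fail(16)=7 chase 'b': 7→13→0 ⇒ 1;  out=∅∪out(1)=∅
  fail(12) 'babaaa': from fail(11)=13 chase 'a': 13→0 ⇒ 13;  out={4}∪out(13)={4}
  fail(18) 'accabb': from fail(17)=1 chase 'b': 1 ⇒ 2;  out={6}∪out(2)={6}

Scan:
[0] read 'c'  n0⇒n6  ** P2@[0:0]
[1] read 'a'  n6⇒n7  ** P3@[0:1]
[2] read 'c'  n7⇒n14 ·f  ** P2@[2:2]
[3] read 'a'  n14⇒n7 ·f  ** P3@[2:3]
[4] read 'c'  n7⇒n14 ·f  ** P2@[4:4]
[5] read 'c'  n14⇒n15  ** P2@[5:5],P5@[3:5],P7@[4:5]
[6] read 'c'  n15⇒n19 ·f  ** P2@[6:6],P7@[5:6]
[7] read 'a'  n19⇒n7 ·f  ** P3@[6:7]
[8] read 'c'  n7⇒n14 ·f  ** P2@[8:8]
[9] read 'c'  n14⇒n15  ** P2@[9:9],P5@[7:9],P7@[8:9]
[10] read 'b'  n15⇒n1 ·f
[11] read 'c'  n1⇒n4  ** P2@[11:11]
[12] read 'a'  n4⇒n7 ·f  ** P3@[11:12]
[13] read 'c'  n7⇒n14 ·f  ** P2@[13:13]
[14] read 'a'  n14⇒n7 ·f  ** P3@[13:14]
[15] read 'c'  n7⇒n14 ·f  ** P2@[15:15]
[16] read 'c'  n14⇒n15  ** P2@[16:16],P5@[14:16],P7@[15:16]
[17] read 'a'  n15⇒n16  ** P3@[16:17]
[18] read 'b'  n16⇒n17
[19] read 'b'  n17⇒n18  ** P6@[14:19]
[20] read 'c'  n18⇒n4 ·f  ** P2@[20:20]
[21] read 'b'  n4⇒n1 ·f
[22] read 'b'  n1⇒n2
[23] read 'c'  n2⇒n4 ·f  ** P2@[23:23]
[24] read 'a'  n4⇒n7 ·f  ** P3@[23:24]
[25] read 'c'  n7⇒n14 ·f  ** P2@[25:25]
[26] read 'b'  n14⇒n1 ·f
[27] read 'b'  n1⇒n2
[28] read 'a'  n2⇒n8 ·f
[29] read 'c'  n8⇒n14 ·f  ** P2@[29:29]
[30] read 'c'  n14⇒n15  ** P2@[30:30],P5@[28:30],P7@[29:30]
[31] read 'b'  n15⇒n1 ·f
[32] read 'a'  n1⇒n8
[33] read 'b'  n8⇒n9
[34] read 'b'  n9⇒n2 ·f
[35] read 'a'  n2⇒n8 ·f
[36] read 'c'  n8⇒n14 ·f  ** P2@[36:36]
[37] read 'b'  n14⇒n1 ·f
[38] read 'a'  n1⇒n8
[39] read 'c'  n8⇒n14 ·f  ** P2@[39:39]
[40] read 'c'  n14⇒n15  ** P2@[40:40],P5@[38:40],P7@[39:40]
[41] read 'a'  n15⇒n16  ** P3@[40:41]
[42] read 'b'  n16⇒n17
[43] read 'b'  n17⇒n18  ** P6@[38:43]
[44] read 'a'  n18⇒n8 ·f
[45] read 'c'  n8⇒n14 ·f  ** P2@[45:45]
[46] read 'c'  n14⇒n15  ** P2@[46:46],P5@[44:46],P7@[45:46]
[47] read 'c'  n15⇒n19 ·f  ** P2@[47:47],P7@[46:47]
[48] read 'c'  n19⇒n19 ·f  ** P2@[48:48],P7@[47:48]
[49] read 'c'  n19⇒n19 ·f  ** P2@[49:49],P7@[48:49]
[50] read 'b'  n19⇒n1 ·f
[51] read 'b'  n1⇒n2
[52] read 'b'  n2⇒n3  ** P0@[50:52]
[53] read 'a'  n3⇒n8 ·f
[54] read 'b'  n8⇒n9
[55] read 'a'  n9⇒n10

Result: [[0,2],[1,3],[2,2],[3,3],[4,2],[5,2],[5,5],[5,7],[6,2],[6,7],[7,3],[8,2],[9,2],[9,5],[9,7],[11,2],[12,3],[13,2],[14,3],[15,2],[16,2],[16,5],[16,7],[17,3],[19,6],[20,2],[23,2],[24,3],[25,2],[29,2],[30,2],[30,5],[30,7],[36,2],[39,2],[40,2],[40,5],[40,7],[41,3],[43,6],[45,2],[46,2],[46,5],[46,7],[47,2],[47,7],[48,2],[48,7],[49,2],[49,7],[52,0]]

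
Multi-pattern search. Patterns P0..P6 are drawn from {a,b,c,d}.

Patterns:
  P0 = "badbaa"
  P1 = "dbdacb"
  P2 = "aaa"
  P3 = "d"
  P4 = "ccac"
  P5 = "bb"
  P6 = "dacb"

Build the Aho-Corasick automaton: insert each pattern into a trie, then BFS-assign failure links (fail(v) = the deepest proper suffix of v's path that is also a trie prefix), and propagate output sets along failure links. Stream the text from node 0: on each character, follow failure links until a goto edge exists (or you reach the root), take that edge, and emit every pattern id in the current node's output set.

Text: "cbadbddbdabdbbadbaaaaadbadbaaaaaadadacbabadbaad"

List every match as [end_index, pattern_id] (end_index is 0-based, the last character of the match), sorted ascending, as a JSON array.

Build:
Trie (insert patterns):
  n0 'ε': a→13 b→1 c→16 d→7
  n1 'b': a→2 b→20
  n2 'ba': d→3
  n3 'bad': b→4
  n4 'badb': a→5
  n5 'badba': a→6
  n6 'badbaa': ·  ←P0
  n7 'd': a→21 b→8  ←P3
  n8 'db': d→9
  n9 'dbd': a→10
  n10 'dbda': c→11
  n11 'dbdac': b→12
  n12 'dbdacb': ·  ←P1
  n13 'a': a→14
  n14 'aa': a→15
  n15 'aaa': ·  ←P2
  n16 'c': c→17
  n17 'cc': a→18
  n18 'cca': c→19
  n19 'ccac': ·  ←P4
  n20 'bb': ·  ←P5
  n21 'da': c→22
  n22 'dac': b→23
  n23 'dacb': ·  ←P6

BFS fail/out derivation:
  n1('b'): parent n0 fail=0; on 'b' 0 → fail=0;  out ∅∪∅=∅
  n7('d'): parent n0 fail=0; on 'd' 0 → fail=0;  out {3}∪∅={3}
  n13('a'): parent n0 fail=0; on 'a' 0 → fail=0;  out ∅∪∅=∅
  n16('c'): parent n0 fail=0; on 'c' 0 → fail=0;  out ∅∪∅=∅
  n2('ba'): parent n1 fail=0; on 'a' 0 → fail=13;  out ∅∪∅=∅
  n8('db'): parent n7 fail=0; on 'b' 0 → fail=1;  out ∅∪∅=∅
  n14('aa'): parent n13 fail=0; on 'a' 0 → fail=13;  out ∅∪∅=∅
  n17('cc'): parent n16 fail=0; on 'c' 0 → fail=16;  out ∅∪∅=∅
  n20('bb'): parent n1 fail=0; on 'b' 0 → fail=1;  out {5}∪∅={5}
  n21('da'): parent n7 fail=0; on 'a' 0 → fail=13;  out ∅∪∅=∅
  n3('bad'): parent n2 fail=13; on 'd' 13→0 → fail=7;  out ∅∪{3}={3}
  n9('dbd'): parent n8 fail=1; on 'd' 1→0 → fail=7;  out ∅∪{3}={3}
  n15('aaa'): parent n14 fail=13; on 'a' 13 → fail=14;  out {2}∪∅={2}
  n18('cca'): parent n17 fail=16; on 'a' 16→0 → fail=13;  out ∅∪∅=∅
  n22('dac'): parent n21 fail=13; on 'c' 13→0 → fail=16;  out ∅∪∅=∅
  n4('badb'): parent n3 fail=7; on 'b' 7 → fail=8;  out ∅∪∅=∅
  n10('dbda'): parent n9 fail=7; on 'a' 7 → fail=21;  out ∅∪∅=∅
  n19('ccac'): parent n18 fail=13; on 'c' 13→0 → fail=16;  out {4}∪∅={4}
  n23('dacb'): parent n22 fail=16; on 'b' 16→0 → fail=1;  out {6}∪∅={6}
  n5('badba'): parent n4 fail=8; on 'a' 8→1 → fail=2;  out ∅∪∅=∅
  n11('dbdac'): parent n10 fail=21; on 'c' 21 → fail=22;  out ∅∪∅=∅
  n6('badbaa'): parent n5 fail=2; on 'a' 2→13 → fail=14;  out {0}∪∅={0}
  n12('dbdacb'): parent n11 fail=22; on 'b' 22 → fail=23;  out {1}∪{6}={1,6}

Run:
i=0 'c': node 0→16
i=1 'b': node 16→1 ·f
i=2 'a': node 1→2
i=3 'd': node 2→3  → match P3@[3:3]
i=4 'b': node 3→4
i=5 'd': node 4→9 ·f  → match P3@[5:5]
i=6 'd': node 9→7 ·f  → match P3@[6:6]
i=7 'b': node 7→8
i=8 'd': node 8→9  → match P3@[8:8]
i=9 'a': node 9→10
i=10 'b': node 10→1 ·f
i=11 'd': node 1→7 ·f  → match P3@[11:11]
i=12 'b': node 7→8
i=13 'b': node 8→20 ·f  → match P5@[12:13]
i=14 'a': node 20→2 ·f
i=15 'd': node 2→3  → match P3@[15:15]
i=16 'b': node 3→4
i=17 'a': node 4→5
i=18 'a': node 5→6  → match P0@[13:18]
i=19 'a': node 6→15 ·f  → match P2@[17:19]
i=20 'a': node 15→15 ·f  → match P2@[18:20]
i=21 'a': node 15→15 ·f  → match P2@[19:21]
i=22 'd': node 15→7 ·f  → match P3@[22:22]
i=23 'b': node 7→8
i=24 'a': node 8→2 ·f
i=25 'd': node 2→3  → match P3@[25:25]
i=26 'b': node 3→4
i=27 'a': node 4→5
i=28 'a': node 5→6  → match P0@[23:28]
i=29 'a': node 6→15 ·f  → match P2@[27:29]
i=30 'a': node 15→15 ·f  → match P2@[28:30]
i=31 'a': node 15→15 ·f  → match P2@[29:31]
i=32 'a': node 15→15 ·f  → match P2@[30:32]
i=33 'd': node 15→7 ·f  → match P3@[33:33]
i=34 'a': node 7→21
i=35 'd': node 21→7 ·f  → match P3@[35:35]
i=36 'a': node 7→21
i=37 'c': node 21→22
i=38 'b': node 22→23  → match P6@[35:38]
i=39 'a': node 23→2 ·f
i=40 'b': node 2→1 ·f
i=41 'a': node 1→2
i=42 'd': node 2→3  → match P3@[42:42]
i=43 'b': node 3→4
i=44 'a': node 4→5
i=45 'a': node 5→6  → match P0@[40:45]
i=46 'd': node 6→7 ·f  → match P3@[46:46]

Matches: [[3,3],[5,3],[6,3],[8,3],[11,3],[13,5],[15,3],[18,0],[19,2],[20,2],[21,2],[22,3],[25,3],[28,0],[29,2],[30,2],[31,2],[32,2],[33,3],[35,3],[38,6],[42,3],[45,0],[46,3]]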